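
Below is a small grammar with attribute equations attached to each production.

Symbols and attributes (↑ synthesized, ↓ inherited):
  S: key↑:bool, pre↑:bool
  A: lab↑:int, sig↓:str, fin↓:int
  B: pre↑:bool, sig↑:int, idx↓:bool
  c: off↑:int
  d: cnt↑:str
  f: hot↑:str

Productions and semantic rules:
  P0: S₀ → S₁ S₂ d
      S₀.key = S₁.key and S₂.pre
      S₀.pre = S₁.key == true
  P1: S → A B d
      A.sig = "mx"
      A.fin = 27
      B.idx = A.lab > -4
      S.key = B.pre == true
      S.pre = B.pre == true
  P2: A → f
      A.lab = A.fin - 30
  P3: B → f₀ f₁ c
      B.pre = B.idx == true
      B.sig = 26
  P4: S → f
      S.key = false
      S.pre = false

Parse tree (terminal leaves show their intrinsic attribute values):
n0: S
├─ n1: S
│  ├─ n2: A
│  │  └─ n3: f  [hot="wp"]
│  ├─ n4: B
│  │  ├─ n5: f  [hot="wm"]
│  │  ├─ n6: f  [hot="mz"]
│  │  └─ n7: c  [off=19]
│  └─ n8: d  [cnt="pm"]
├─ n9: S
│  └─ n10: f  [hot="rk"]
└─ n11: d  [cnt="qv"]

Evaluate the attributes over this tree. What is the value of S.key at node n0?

false

1. n2.sig = "mx"  ["mx"]
2. n2.fin = 27  [27]
3. n3.hot = "wp"  [terminal]
4. n2.lab = -3  [A.fin - 30]
5. n4.idx = true  [A.lab > -4]
6. n5.hot = "wm"  [terminal]
7. n6.hot = "mz"  [terminal]
8. n7.off = 19  [terminal]
9. n4.pre = true  [B.idx == true]
10. n4.sig = 26  [26]
11. n8.cnt = "pm"  [terminal]
12. n1.key = true  [B.pre == true]
13. n1.pre = true  [B.pre == true]
14. n10.hot = "rk"  [terminal]
15. n9.key = false  [false]
16. n9.pre = false  [false]
17. n11.cnt = "qv"  [terminal]
18. n0.key = false  [S₁.key and S₂.pre]
19. n0.pre = true  [S₁.key == true]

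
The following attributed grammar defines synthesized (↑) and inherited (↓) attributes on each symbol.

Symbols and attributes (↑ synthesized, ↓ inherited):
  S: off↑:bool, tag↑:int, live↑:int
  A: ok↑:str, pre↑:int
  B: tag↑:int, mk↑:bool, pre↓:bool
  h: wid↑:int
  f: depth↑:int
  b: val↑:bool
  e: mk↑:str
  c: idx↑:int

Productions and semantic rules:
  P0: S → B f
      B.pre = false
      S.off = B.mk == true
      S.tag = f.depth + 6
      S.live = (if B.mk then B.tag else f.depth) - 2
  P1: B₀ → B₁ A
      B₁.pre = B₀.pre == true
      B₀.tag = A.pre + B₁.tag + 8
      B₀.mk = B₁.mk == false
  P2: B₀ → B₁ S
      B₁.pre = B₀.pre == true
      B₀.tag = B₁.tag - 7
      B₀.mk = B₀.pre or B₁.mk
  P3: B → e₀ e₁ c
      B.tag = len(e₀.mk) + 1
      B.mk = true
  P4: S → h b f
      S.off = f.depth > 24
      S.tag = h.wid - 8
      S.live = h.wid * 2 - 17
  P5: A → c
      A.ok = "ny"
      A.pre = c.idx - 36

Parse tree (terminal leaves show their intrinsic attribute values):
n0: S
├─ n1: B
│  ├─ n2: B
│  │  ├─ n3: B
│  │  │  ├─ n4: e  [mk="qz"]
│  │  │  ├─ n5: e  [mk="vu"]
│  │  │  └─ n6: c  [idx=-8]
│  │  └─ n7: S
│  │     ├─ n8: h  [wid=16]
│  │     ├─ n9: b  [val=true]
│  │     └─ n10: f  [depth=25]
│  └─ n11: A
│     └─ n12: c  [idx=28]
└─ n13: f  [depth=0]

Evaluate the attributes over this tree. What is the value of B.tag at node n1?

-4

1. n1.pre = false  [false]
2. n2.pre = false  [B₀.pre == true]
3. n3.pre = false  [B₀.pre == true]
4. n4.mk = "qz"  [terminal]
5. n5.mk = "vu"  [terminal]
6. n6.idx = -8  [terminal]
7. n3.tag = 3  [len(e₀.mk) + 1]
8. n3.mk = true  [true]
9. n8.wid = 16  [terminal]
10. n9.val = true  [terminal]
11. n10.depth = 25  [terminal]
12. n7.off = true  [f.depth > 24]
13. n7.tag = 8  [h.wid - 8]
14. n7.live = 15  [h.wid * 2 - 17]
15. n2.tag = -4  [B₁.tag - 7]
16. n2.mk = true  [B₀.pre or B₁.mk]
17. n12.idx = 28  [terminal]
18. n11.ok = "ny"  ["ny"]
19. n11.pre = -8  [c.idx - 36]
20. n1.tag = -4  [A.pre + B₁.tag + 8]
21. n1.mk = false  [B₁.mk == false]
22. n13.depth = 0  [terminal]
23. n0.off = false  [B.mk == true]
24. n0.tag = 6  [f.depth + 6]
25. n0.live = -2  [(if B.mk then B.tag else f.depth) - 2]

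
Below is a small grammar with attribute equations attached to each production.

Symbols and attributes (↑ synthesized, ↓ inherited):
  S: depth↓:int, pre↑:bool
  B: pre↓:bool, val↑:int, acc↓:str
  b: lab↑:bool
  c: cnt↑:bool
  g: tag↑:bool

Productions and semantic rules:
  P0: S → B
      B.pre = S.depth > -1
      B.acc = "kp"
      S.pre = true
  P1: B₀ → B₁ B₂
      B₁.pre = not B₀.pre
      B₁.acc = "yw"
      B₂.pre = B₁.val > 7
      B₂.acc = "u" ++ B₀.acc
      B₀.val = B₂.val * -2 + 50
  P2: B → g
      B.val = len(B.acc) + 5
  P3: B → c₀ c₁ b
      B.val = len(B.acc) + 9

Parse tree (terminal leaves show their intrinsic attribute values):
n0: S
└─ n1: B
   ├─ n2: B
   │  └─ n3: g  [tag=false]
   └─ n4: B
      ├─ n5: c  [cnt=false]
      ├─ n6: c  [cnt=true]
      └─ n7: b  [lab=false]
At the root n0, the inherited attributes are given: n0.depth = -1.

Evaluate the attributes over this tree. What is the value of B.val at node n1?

26

1. n0.depth = -1  [given at root]
2. n1.pre = false  [S.depth > -1]
3. n1.acc = "kp"  ["kp"]
4. n2.pre = true  [not B₀.pre]
5. n2.acc = "yw"  ["yw"]
6. n3.tag = false  [terminal]
7. n2.val = 7  [len(B.acc) + 5]
8. n4.pre = false  [B₁.val > 7]
9. n4.acc = "ukp"  ["u" ++ B₀.acc]
10. n5.cnt = false  [terminal]
11. n6.cnt = true  [terminal]
12. n7.lab = false  [terminal]
13. n4.val = 12  [len(B.acc) + 9]
14. n1.val = 26  [B₂.val * -2 + 50]
15. n0.pre = true  [true]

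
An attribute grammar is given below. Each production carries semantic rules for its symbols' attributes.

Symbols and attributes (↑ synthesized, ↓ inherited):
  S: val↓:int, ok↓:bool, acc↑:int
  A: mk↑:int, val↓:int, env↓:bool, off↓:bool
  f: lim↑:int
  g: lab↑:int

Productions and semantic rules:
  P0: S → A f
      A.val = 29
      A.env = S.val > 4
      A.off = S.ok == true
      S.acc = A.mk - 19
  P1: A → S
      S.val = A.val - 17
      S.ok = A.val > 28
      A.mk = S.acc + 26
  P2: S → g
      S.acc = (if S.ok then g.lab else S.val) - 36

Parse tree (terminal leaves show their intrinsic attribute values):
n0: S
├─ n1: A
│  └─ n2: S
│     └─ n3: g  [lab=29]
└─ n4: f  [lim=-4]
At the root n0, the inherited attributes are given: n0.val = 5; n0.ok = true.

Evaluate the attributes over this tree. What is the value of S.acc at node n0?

1. n0.val = 5  [given at root]
2. n0.ok = true  [given at root]
3. n1.val = 29  [29]
4. n1.env = true  [S.val > 4]
5. n1.off = true  [S.ok == true]
6. n2.val = 12  [A.val - 17]
7. n2.ok = true  [A.val > 28]
8. n3.lab = 29  [terminal]
9. n2.acc = -7  [(if S.ok then g.lab else S.val) - 36]
10. n1.mk = 19  [S.acc + 26]
11. n4.lim = -4  [terminal]
12. n0.acc = 0  [A.mk - 19]

0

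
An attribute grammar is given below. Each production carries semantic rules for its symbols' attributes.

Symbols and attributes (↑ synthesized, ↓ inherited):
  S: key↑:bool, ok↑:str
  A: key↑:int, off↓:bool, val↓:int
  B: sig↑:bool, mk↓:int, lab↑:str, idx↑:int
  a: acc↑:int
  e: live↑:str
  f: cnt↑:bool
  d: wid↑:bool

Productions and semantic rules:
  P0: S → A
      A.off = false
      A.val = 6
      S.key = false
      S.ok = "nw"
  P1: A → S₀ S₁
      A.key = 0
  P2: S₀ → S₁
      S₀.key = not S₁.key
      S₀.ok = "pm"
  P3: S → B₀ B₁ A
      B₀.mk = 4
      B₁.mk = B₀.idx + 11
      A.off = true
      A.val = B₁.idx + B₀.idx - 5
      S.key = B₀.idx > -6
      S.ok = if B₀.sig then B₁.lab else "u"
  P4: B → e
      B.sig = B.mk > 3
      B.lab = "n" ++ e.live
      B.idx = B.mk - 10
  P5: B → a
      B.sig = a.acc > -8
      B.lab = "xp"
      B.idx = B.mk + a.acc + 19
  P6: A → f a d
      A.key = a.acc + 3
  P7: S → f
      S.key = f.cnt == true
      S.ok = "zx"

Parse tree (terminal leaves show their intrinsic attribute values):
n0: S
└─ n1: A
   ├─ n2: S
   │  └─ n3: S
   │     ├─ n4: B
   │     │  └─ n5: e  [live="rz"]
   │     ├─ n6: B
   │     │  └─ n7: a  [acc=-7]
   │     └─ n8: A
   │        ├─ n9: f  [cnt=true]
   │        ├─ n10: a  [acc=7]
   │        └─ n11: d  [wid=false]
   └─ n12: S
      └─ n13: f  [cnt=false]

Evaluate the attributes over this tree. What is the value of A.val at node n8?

1. n1.off = false  [false]
2. n1.val = 6  [6]
3. n4.mk = 4  [4]
4. n5.live = "rz"  [terminal]
5. n4.sig = true  [B.mk > 3]
6. n4.lab = "nrz"  ["n" ++ e.live]
7. n4.idx = -6  [B.mk - 10]
8. n6.mk = 5  [B₀.idx + 11]
9. n7.acc = -7  [terminal]
10. n6.sig = true  [a.acc > -8]
11. n6.lab = "xp"  ["xp"]
12. n6.idx = 17  [B.mk + a.acc + 19]
13. n8.off = true  [true]
14. n8.val = 6  [B₁.idx + B₀.idx - 5]
15. n9.cnt = true  [terminal]
16. n10.acc = 7  [terminal]
17. n11.wid = false  [terminal]
18. n8.key = 10  [a.acc + 3]
19. n3.key = false  [B₀.idx > -6]
20. n3.ok = "xp"  [if B₀.sig then B₁.lab else "u"]
21. n2.key = true  [not S₁.key]
22. n2.ok = "pm"  ["pm"]
23. n13.cnt = false  [terminal]
24. n12.key = false  [f.cnt == true]
25. n12.ok = "zx"  ["zx"]
26. n1.key = 0  [0]
27. n0.key = false  [false]
28. n0.ok = "nw"  ["nw"]

6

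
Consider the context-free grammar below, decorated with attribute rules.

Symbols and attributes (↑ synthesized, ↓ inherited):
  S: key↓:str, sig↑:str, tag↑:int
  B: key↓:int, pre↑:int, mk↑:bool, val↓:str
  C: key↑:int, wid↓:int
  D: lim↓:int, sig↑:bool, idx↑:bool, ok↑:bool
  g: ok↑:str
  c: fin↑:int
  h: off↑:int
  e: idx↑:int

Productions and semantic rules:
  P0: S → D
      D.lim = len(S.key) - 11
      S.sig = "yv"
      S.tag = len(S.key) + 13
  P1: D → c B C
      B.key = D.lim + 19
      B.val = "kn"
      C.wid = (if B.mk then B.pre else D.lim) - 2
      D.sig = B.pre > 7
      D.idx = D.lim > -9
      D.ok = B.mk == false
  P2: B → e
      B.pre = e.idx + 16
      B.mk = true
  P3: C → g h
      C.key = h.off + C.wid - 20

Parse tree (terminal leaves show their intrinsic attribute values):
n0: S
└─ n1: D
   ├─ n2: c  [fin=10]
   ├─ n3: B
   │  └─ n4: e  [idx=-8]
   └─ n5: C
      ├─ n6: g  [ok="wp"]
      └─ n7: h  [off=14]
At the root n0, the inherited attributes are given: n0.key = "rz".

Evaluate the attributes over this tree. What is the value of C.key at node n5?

1. n0.key = "rz"  [given at root]
2. n1.lim = -9  [len(S.key) - 11]
3. n2.fin = 10  [terminal]
4. n3.key = 10  [D.lim + 19]
5. n3.val = "kn"  ["kn"]
6. n4.idx = -8  [terminal]
7. n3.pre = 8  [e.idx + 16]
8. n3.mk = true  [true]
9. n5.wid = 6  [(if B.mk then B.pre else D.lim) - 2]
10. n6.ok = "wp"  [terminal]
11. n7.off = 14  [terminal]
12. n5.key = 0  [h.off + C.wid - 20]
13. n1.sig = true  [B.pre > 7]
14. n1.idx = false  [D.lim > -9]
15. n1.ok = false  [B.mk == false]
16. n0.sig = "yv"  ["yv"]
17. n0.tag = 15  [len(S.key) + 13]

0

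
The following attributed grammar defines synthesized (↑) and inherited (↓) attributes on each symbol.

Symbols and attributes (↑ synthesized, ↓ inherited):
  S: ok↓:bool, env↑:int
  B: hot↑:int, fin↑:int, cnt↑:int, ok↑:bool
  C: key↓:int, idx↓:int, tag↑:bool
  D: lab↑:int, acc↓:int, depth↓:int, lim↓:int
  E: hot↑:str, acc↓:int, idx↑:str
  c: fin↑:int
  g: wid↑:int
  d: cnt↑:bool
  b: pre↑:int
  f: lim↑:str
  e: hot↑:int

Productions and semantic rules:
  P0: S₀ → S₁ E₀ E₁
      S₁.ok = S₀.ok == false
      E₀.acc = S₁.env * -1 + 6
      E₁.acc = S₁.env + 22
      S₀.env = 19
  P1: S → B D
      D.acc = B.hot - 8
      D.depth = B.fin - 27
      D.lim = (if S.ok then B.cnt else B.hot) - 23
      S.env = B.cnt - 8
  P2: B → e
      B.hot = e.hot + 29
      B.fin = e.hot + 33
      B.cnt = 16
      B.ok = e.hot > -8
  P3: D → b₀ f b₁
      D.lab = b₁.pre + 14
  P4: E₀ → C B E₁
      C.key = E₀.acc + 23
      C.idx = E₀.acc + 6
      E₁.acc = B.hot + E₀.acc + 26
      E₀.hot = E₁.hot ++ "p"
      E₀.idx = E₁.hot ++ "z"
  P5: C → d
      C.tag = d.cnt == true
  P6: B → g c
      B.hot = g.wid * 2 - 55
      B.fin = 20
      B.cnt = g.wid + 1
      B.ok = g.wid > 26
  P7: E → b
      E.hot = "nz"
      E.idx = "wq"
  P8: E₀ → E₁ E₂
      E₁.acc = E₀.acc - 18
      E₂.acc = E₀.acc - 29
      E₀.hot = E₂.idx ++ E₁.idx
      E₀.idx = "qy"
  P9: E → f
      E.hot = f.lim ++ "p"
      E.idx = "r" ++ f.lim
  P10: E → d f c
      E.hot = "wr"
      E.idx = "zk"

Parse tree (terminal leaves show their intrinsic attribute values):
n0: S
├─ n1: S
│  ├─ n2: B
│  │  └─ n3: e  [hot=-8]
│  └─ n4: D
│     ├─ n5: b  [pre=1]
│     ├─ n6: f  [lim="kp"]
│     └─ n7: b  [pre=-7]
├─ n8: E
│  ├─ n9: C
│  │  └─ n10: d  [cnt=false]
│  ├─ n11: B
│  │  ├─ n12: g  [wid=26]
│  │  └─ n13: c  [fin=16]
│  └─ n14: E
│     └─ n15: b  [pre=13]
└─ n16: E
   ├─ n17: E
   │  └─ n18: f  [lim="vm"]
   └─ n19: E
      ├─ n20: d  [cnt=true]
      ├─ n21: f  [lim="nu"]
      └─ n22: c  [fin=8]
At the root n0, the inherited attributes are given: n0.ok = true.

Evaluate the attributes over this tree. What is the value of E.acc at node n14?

1. n0.ok = true  [given at root]
2. n1.ok = false  [S₀.ok == false]
3. n3.hot = -8  [terminal]
4. n2.hot = 21  [e.hot + 29]
5. n2.fin = 25  [e.hot + 33]
6. n2.cnt = 16  [16]
7. n2.ok = false  [e.hot > -8]
8. n4.acc = 13  [B.hot - 8]
9. n4.depth = -2  [B.fin - 27]
10. n4.lim = -2  [(if S.ok then B.cnt else B.hot) - 23]
11. n5.pre = 1  [terminal]
12. n6.lim = "kp"  [terminal]
13. n7.pre = -7  [terminal]
14. n4.lab = 7  [b₁.pre + 14]
15. n1.env = 8  [B.cnt - 8]
16. n8.acc = -2  [S₁.env * -1 + 6]
17. n9.key = 21  [E₀.acc + 23]
18. n9.idx = 4  [E₀.acc + 6]
19. n10.cnt = false  [terminal]
20. n9.tag = false  [d.cnt == true]
21. n12.wid = 26  [terminal]
22. n13.fin = 16  [terminal]
23. n11.hot = -3  [g.wid * 2 - 55]
24. n11.fin = 20  [20]
25. n11.cnt = 27  [g.wid + 1]
26. n11.ok = false  [g.wid > 26]
27. n14.acc = 21  [B.hot + E₀.acc + 26]
28. n15.pre = 13  [terminal]
29. n14.hot = "nz"  ["nz"]
30. n14.idx = "wq"  ["wq"]
31. n8.hot = "nzp"  [E₁.hot ++ "p"]
32. n8.idx = "nzz"  [E₁.hot ++ "z"]
33. n16.acc = 30  [S₁.env + 22]
34. n17.acc = 12  [E₀.acc - 18]
35. n18.lim = "vm"  [terminal]
36. n17.hot = "vmp"  [f.lim ++ "p"]
37. n17.idx = "rvm"  ["r" ++ f.lim]
38. n19.acc = 1  [E₀.acc - 29]
39. n20.cnt = true  [terminal]
40. n21.lim = "nu"  [terminal]
41. n22.fin = 8  [terminal]
42. n19.hot = "wr"  ["wr"]
43. n19.idx = "zk"  ["zk"]
44. n16.hot = "zkrvm"  [E₂.idx ++ E₁.idx]
45. n16.idx = "qy"  ["qy"]
46. n0.env = 19  [19]

21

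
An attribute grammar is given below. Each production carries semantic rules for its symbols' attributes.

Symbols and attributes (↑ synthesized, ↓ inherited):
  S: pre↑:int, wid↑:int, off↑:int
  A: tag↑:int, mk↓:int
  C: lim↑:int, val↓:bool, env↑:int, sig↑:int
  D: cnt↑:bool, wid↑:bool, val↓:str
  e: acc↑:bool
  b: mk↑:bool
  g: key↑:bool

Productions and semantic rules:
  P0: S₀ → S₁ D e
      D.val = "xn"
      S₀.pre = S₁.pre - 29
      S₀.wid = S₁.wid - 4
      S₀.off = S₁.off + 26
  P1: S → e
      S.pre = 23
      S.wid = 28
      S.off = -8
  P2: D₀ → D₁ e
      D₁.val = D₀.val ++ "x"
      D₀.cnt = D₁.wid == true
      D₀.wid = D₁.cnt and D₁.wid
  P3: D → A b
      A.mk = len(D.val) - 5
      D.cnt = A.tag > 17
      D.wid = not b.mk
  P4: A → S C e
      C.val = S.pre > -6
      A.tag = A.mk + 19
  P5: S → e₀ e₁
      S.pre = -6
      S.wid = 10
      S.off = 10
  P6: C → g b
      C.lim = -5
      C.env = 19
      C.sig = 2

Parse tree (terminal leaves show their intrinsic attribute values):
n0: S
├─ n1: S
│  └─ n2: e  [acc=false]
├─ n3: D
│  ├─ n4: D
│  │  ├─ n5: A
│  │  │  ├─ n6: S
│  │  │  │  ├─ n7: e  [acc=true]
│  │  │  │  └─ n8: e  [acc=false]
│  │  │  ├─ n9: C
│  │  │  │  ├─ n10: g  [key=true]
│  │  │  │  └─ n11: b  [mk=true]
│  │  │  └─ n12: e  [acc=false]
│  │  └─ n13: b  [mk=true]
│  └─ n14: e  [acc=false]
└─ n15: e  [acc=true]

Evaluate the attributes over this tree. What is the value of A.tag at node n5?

17

1. n2.acc = false  [terminal]
2. n1.pre = 23  [23]
3. n1.wid = 28  [28]
4. n1.off = -8  [-8]
5. n3.val = "xn"  ["xn"]
6. n4.val = "xnx"  [D₀.val ++ "x"]
7. n5.mk = -2  [len(D.val) - 5]
8. n7.acc = true  [terminal]
9. n8.acc = false  [terminal]
10. n6.pre = -6  [-6]
11. n6.wid = 10  [10]
12. n6.off = 10  [10]
13. n9.val = false  [S.pre > -6]
14. n10.key = true  [terminal]
15. n11.mk = true  [terminal]
16. n9.lim = -5  [-5]
17. n9.env = 19  [19]
18. n9.sig = 2  [2]
19. n12.acc = false  [terminal]
20. n5.tag = 17  [A.mk + 19]
21. n13.mk = true  [terminal]
22. n4.cnt = false  [A.tag > 17]
23. n4.wid = false  [not b.mk]
24. n14.acc = false  [terminal]
25. n3.cnt = false  [D₁.wid == true]
26. n3.wid = false  [D₁.cnt and D₁.wid]
27. n15.acc = true  [terminal]
28. n0.pre = -6  [S₁.pre - 29]
29. n0.wid = 24  [S₁.wid - 4]
30. n0.off = 18  [S₁.off + 26]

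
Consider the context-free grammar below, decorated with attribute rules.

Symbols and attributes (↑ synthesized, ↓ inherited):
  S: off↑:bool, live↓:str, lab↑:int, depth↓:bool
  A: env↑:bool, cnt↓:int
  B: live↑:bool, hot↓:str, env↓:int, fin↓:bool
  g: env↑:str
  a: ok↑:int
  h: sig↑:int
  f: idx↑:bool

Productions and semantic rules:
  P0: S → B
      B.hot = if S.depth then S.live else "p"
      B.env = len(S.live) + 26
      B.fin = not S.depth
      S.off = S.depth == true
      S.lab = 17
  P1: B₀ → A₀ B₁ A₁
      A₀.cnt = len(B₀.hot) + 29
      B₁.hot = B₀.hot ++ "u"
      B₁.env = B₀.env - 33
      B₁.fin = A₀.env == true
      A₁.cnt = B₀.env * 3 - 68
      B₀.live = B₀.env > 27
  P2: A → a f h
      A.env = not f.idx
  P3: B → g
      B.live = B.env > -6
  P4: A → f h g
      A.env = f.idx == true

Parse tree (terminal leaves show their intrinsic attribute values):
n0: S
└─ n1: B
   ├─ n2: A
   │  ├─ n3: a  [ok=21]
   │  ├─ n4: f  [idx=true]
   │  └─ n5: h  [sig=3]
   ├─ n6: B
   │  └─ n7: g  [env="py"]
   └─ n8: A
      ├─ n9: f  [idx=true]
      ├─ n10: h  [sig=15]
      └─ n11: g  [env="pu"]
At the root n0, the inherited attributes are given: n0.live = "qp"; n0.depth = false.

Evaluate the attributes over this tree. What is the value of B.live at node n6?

true

1. n0.live = "qp"  [given at root]
2. n0.depth = false  [given at root]
3. n1.hot = "p"  [if S.depth then S.live else "p"]
4. n1.env = 28  [len(S.live) + 26]
5. n1.fin = true  [not S.depth]
6. n2.cnt = 30  [len(B₀.hot) + 29]
7. n3.ok = 21  [terminal]
8. n4.idx = true  [terminal]
9. n5.sig = 3  [terminal]
10. n2.env = false  [not f.idx]
11. n6.hot = "pu"  [B₀.hot ++ "u"]
12. n6.env = -5  [B₀.env - 33]
13. n6.fin = false  [A₀.env == true]
14. n7.env = "py"  [terminal]
15. n6.live = true  [B.env > -6]
16. n8.cnt = 16  [B₀.env * 3 - 68]
17. n9.idx = true  [terminal]
18. n10.sig = 15  [terminal]
19. n11.env = "pu"  [terminal]
20. n8.env = true  [f.idx == true]
21. n1.live = true  [B₀.env > 27]
22. n0.off = false  [S.depth == true]
23. n0.lab = 17  [17]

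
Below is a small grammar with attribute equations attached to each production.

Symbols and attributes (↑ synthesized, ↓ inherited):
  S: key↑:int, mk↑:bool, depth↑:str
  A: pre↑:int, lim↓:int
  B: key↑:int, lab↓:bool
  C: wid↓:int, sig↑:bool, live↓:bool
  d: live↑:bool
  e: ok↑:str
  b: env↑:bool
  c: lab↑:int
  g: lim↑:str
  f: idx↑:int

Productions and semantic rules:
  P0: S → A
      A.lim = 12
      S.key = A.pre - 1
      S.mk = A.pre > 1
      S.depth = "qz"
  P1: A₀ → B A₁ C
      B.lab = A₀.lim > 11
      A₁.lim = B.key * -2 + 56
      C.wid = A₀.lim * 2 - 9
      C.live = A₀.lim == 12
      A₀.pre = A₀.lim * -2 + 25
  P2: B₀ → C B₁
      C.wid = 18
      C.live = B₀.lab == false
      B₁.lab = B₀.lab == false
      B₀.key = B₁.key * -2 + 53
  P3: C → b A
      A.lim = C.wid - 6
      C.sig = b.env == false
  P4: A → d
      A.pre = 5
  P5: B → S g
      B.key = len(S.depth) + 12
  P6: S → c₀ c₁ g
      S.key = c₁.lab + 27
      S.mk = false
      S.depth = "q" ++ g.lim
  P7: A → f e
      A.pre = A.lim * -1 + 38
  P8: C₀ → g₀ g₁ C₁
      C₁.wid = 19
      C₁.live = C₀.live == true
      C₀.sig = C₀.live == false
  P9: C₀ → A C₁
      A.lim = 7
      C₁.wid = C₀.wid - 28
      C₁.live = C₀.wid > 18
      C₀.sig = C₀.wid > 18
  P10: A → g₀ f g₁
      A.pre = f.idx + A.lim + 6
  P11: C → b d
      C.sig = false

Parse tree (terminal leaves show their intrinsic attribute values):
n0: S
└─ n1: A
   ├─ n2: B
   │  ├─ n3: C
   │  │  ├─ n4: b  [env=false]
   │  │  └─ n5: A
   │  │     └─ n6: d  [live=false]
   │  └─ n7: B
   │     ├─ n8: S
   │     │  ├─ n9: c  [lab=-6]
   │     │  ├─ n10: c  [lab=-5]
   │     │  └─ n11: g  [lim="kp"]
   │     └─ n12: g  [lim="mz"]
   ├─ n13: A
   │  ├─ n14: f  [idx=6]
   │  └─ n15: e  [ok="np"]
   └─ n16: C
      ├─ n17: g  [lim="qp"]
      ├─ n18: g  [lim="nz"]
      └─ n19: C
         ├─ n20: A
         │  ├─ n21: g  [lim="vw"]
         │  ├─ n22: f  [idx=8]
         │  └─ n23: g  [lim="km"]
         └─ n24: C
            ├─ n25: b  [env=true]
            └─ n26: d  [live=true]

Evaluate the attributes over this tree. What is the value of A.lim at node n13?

10

1. n1.lim = 12  [12]
2. n2.lab = true  [A₀.lim > 11]
3. n3.wid = 18  [18]
4. n3.live = false  [B₀.lab == false]
5. n4.env = false  [terminal]
6. n5.lim = 12  [C.wid - 6]
7. n6.live = false  [terminal]
8. n5.pre = 5  [5]
9. n3.sig = true  [b.env == false]
10. n7.lab = false  [B₀.lab == false]
11. n9.lab = -6  [terminal]
12. n10.lab = -5  [terminal]
13. n11.lim = "kp"  [terminal]
14. n8.key = 22  [c₁.lab + 27]
15. n8.mk = false  [false]
16. n8.depth = "qkp"  ["q" ++ g.lim]
17. n12.lim = "mz"  [terminal]
18. n7.key = 15  [len(S.depth) + 12]
19. n2.key = 23  [B₁.key * -2 + 53]
20. n13.lim = 10  [B.key * -2 + 56]
21. n14.idx = 6  [terminal]
22. n15.ok = "np"  [terminal]
23. n13.pre = 28  [A.lim * -1 + 38]
24. n16.wid = 15  [A₀.lim * 2 - 9]
25. n16.live = true  [A₀.lim == 12]
26. n17.lim = "qp"  [terminal]
27. n18.lim = "nz"  [terminal]
28. n19.wid = 19  [19]
29. n19.live = true  [C₀.live == true]
30. n20.lim = 7  [7]
31. n21.lim = "vw"  [terminal]
32. n22.idx = 8  [terminal]
33. n23.lim = "km"  [terminal]
34. n20.pre = 21  [f.idx + A.lim + 6]
35. n24.wid = -9  [C₀.wid - 28]
36. n24.live = true  [C₀.wid > 18]
37. n25.env = true  [terminal]
38. n26.live = true  [terminal]
39. n24.sig = false  [false]
40. n19.sig = true  [C₀.wid > 18]
41. n16.sig = false  [C₀.live == false]
42. n1.pre = 1  [A₀.lim * -2 + 25]
43. n0.key = 0  [A.pre - 1]
44. n0.mk = false  [A.pre > 1]
45. n0.depth = "qz"  ["qz"]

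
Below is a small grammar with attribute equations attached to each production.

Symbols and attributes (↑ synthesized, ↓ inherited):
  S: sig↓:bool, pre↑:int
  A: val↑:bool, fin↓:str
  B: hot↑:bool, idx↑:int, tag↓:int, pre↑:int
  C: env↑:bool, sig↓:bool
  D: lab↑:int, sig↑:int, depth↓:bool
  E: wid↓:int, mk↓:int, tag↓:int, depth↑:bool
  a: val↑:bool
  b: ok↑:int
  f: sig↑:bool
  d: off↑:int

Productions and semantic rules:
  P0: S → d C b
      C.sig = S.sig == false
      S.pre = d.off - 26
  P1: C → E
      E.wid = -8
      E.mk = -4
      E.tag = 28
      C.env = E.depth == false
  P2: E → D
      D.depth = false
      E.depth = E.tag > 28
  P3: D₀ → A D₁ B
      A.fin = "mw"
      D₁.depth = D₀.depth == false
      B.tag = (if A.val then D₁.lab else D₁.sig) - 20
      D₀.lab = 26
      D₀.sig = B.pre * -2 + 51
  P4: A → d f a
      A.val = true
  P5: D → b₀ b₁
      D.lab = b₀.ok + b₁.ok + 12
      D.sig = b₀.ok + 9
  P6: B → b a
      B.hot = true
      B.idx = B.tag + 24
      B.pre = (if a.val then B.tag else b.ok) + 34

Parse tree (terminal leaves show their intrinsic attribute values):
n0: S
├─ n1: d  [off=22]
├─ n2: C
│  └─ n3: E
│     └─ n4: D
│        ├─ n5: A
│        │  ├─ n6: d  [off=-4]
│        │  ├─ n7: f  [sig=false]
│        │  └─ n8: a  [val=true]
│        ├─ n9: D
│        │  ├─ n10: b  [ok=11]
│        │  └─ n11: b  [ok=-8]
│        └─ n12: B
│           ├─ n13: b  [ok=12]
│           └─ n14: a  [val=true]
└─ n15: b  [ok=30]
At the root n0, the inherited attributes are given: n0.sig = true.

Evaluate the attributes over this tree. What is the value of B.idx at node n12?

19

1. n0.sig = true  [given at root]
2. n1.off = 22  [terminal]
3. n2.sig = false  [S.sig == false]
4. n3.wid = -8  [-8]
5. n3.mk = -4  [-4]
6. n3.tag = 28  [28]
7. n4.depth = false  [false]
8. n5.fin = "mw"  ["mw"]
9. n6.off = -4  [terminal]
10. n7.sig = false  [terminal]
11. n8.val = true  [terminal]
12. n5.val = true  [true]
13. n9.depth = true  [D₀.depth == false]
14. n10.ok = 11  [terminal]
15. n11.ok = -8  [terminal]
16. n9.lab = 15  [b₀.ok + b₁.ok + 12]
17. n9.sig = 20  [b₀.ok + 9]
18. n12.tag = -5  [(if A.val then D₁.lab else D₁.sig) - 20]
19. n13.ok = 12  [terminal]
20. n14.val = true  [terminal]
21. n12.hot = true  [true]
22. n12.idx = 19  [B.tag + 24]
23. n12.pre = 29  [(if a.val then B.tag else b.ok) + 34]
24. n4.lab = 26  [26]
25. n4.sig = -7  [B.pre * -2 + 51]
26. n3.depth = false  [E.tag > 28]
27. n2.env = true  [E.depth == false]
28. n15.ok = 30  [terminal]
29. n0.pre = -4  [d.off - 26]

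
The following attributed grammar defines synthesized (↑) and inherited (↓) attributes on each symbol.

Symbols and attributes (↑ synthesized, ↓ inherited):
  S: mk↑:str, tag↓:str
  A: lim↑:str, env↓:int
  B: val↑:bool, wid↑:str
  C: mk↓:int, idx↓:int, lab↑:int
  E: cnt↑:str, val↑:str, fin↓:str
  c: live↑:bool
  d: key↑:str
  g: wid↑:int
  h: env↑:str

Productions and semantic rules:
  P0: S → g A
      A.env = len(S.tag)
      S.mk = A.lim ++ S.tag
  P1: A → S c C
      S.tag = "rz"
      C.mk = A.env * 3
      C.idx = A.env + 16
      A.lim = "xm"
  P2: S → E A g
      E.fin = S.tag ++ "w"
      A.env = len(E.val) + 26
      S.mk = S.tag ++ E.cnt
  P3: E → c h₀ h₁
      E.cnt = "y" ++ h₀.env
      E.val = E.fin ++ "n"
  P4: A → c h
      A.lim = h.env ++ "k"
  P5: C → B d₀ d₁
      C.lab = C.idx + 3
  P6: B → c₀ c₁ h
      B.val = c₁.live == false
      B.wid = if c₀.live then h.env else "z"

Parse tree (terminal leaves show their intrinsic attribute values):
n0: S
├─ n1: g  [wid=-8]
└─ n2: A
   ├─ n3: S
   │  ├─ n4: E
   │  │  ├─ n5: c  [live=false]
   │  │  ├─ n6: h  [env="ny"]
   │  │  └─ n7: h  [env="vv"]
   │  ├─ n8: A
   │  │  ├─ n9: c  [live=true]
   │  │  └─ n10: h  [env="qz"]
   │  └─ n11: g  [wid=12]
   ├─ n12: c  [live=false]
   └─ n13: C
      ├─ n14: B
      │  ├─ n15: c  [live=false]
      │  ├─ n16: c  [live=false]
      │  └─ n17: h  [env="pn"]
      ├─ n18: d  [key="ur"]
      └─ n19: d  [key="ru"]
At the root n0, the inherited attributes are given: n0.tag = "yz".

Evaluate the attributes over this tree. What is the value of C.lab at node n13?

21

1. n0.tag = "yz"  [given at root]
2. n1.wid = -8  [terminal]
3. n2.env = 2  [len(S.tag)]
4. n3.tag = "rz"  ["rz"]
5. n4.fin = "rzw"  [S.tag ++ "w"]
6. n5.live = false  [terminal]
7. n6.env = "ny"  [terminal]
8. n7.env = "vv"  [terminal]
9. n4.cnt = "yny"  ["y" ++ h₀.env]
10. n4.val = "rzwn"  [E.fin ++ "n"]
11. n8.env = 30  [len(E.val) + 26]
12. n9.live = true  [terminal]
13. n10.env = "qz"  [terminal]
14. n8.lim = "qzk"  [h.env ++ "k"]
15. n11.wid = 12  [terminal]
16. n3.mk = "rzyny"  [S.tag ++ E.cnt]
17. n12.live = false  [terminal]
18. n13.mk = 6  [A.env * 3]
19. n13.idx = 18  [A.env + 16]
20. n15.live = false  [terminal]
21. n16.live = false  [terminal]
22. n17.env = "pn"  [terminal]
23. n14.val = true  [c₁.live == false]
24. n14.wid = "z"  [if c₀.live then h.env else "z"]
25. n18.key = "ur"  [terminal]
26. n19.key = "ru"  [terminal]
27. n13.lab = 21  [C.idx + 3]
28. n2.lim = "xm"  ["xm"]
29. n0.mk = "xmyz"  [A.lim ++ S.tag]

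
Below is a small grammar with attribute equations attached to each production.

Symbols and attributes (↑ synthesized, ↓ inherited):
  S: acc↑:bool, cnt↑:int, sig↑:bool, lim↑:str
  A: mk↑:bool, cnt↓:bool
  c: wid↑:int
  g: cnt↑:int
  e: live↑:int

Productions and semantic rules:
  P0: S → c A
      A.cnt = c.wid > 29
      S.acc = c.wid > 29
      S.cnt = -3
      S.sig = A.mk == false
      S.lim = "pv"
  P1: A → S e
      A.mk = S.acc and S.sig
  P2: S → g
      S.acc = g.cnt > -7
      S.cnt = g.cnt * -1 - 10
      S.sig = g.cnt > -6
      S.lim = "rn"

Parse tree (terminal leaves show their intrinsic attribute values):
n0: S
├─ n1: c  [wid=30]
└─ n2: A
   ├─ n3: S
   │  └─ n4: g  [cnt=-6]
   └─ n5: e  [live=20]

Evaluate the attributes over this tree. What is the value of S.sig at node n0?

true

1. n1.wid = 30  [terminal]
2. n2.cnt = true  [c.wid > 29]
3. n4.cnt = -6  [terminal]
4. n3.acc = true  [g.cnt > -7]
5. n3.cnt = -4  [g.cnt * -1 - 10]
6. n3.sig = false  [g.cnt > -6]
7. n3.lim = "rn"  ["rn"]
8. n5.live = 20  [terminal]
9. n2.mk = false  [S.acc and S.sig]
10. n0.acc = true  [c.wid > 29]
11. n0.cnt = -3  [-3]
12. n0.sig = true  [A.mk == false]
13. n0.lim = "pv"  ["pv"]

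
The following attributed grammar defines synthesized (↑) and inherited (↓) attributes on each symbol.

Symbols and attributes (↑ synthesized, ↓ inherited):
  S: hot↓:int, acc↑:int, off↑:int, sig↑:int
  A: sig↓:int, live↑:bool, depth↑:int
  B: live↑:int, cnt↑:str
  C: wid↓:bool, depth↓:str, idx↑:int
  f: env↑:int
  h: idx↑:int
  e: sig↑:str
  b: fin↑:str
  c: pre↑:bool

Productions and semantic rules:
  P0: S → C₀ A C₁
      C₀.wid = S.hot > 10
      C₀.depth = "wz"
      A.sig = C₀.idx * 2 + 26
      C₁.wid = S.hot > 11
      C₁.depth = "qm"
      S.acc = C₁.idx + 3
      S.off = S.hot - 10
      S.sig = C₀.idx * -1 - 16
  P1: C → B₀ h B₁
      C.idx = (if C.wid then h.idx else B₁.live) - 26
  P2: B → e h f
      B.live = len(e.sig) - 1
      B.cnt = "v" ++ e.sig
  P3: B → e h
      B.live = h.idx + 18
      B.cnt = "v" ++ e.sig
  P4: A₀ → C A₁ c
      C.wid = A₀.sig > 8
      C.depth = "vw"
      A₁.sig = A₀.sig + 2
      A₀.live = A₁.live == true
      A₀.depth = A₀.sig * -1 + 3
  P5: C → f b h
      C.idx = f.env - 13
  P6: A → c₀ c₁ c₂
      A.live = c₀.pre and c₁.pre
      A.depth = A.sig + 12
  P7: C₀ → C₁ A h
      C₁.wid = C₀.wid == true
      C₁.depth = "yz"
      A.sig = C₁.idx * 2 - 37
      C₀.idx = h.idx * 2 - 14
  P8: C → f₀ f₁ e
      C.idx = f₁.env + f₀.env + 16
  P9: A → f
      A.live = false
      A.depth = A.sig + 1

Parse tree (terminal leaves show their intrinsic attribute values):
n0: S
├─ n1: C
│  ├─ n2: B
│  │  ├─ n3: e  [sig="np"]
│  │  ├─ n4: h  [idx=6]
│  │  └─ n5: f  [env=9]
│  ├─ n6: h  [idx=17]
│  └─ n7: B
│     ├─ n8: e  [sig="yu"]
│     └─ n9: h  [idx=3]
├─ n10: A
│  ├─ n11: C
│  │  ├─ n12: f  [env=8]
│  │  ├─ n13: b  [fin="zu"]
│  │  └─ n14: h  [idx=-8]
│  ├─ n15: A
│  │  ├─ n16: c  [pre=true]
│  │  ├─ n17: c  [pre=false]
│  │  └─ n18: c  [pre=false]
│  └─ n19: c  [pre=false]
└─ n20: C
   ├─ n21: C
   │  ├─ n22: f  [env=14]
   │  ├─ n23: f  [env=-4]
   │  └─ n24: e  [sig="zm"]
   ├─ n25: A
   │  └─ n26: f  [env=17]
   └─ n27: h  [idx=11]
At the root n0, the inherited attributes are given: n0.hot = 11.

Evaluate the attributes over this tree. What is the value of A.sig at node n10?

1. n0.hot = 11  [given at root]
2. n1.wid = true  [S.hot > 10]
3. n1.depth = "wz"  ["wz"]
4. n3.sig = "np"  [terminal]
5. n4.idx = 6  [terminal]
6. n5.env = 9  [terminal]
7. n2.live = 1  [len(e.sig) - 1]
8. n2.cnt = "vnp"  ["v" ++ e.sig]
9. n6.idx = 17  [terminal]
10. n8.sig = "yu"  [terminal]
11. n9.idx = 3  [terminal]
12. n7.live = 21  [h.idx + 18]
13. n7.cnt = "vyu"  ["v" ++ e.sig]
14. n1.idx = -9  [(if C.wid then h.idx else B₁.live) - 26]
15. n10.sig = 8  [C₀.idx * 2 + 26]
16. n11.wid = false  [A₀.sig > 8]
17. n11.depth = "vw"  ["vw"]
18. n12.env = 8  [terminal]
19. n13.fin = "zu"  [terminal]
20. n14.idx = -8  [terminal]
21. n11.idx = -5  [f.env - 13]
22. n15.sig = 10  [A₀.sig + 2]
23. n16.pre = true  [terminal]
24. n17.pre = false  [terminal]
25. n18.pre = false  [terminal]
26. n15.live = false  [c₀.pre and c₁.pre]
27. n15.depth = 22  [A.sig + 12]
28. n19.pre = false  [terminal]
29. n10.live = false  [A₁.live == true]
30. n10.depth = -5  [A₀.sig * -1 + 3]
31. n20.wid = false  [S.hot > 11]
32. n20.depth = "qm"  ["qm"]
33. n21.wid = false  [C₀.wid == true]
34. n21.depth = "yz"  ["yz"]
35. n22.env = 14  [terminal]
36. n23.env = -4  [terminal]
37. n24.sig = "zm"  [terminal]
38. n21.idx = 26  [f₁.env + f₀.env + 16]
39. n25.sig = 15  [C₁.idx * 2 - 37]
40. n26.env = 17  [terminal]
41. n25.live = false  [false]
42. n25.depth = 16  [A.sig + 1]
43. n27.idx = 11  [terminal]
44. n20.idx = 8  [h.idx * 2 - 14]
45. n0.acc = 11  [C₁.idx + 3]
46. n0.off = 1  [S.hot - 10]
47. n0.sig = -7  [C₀.idx * -1 - 16]

8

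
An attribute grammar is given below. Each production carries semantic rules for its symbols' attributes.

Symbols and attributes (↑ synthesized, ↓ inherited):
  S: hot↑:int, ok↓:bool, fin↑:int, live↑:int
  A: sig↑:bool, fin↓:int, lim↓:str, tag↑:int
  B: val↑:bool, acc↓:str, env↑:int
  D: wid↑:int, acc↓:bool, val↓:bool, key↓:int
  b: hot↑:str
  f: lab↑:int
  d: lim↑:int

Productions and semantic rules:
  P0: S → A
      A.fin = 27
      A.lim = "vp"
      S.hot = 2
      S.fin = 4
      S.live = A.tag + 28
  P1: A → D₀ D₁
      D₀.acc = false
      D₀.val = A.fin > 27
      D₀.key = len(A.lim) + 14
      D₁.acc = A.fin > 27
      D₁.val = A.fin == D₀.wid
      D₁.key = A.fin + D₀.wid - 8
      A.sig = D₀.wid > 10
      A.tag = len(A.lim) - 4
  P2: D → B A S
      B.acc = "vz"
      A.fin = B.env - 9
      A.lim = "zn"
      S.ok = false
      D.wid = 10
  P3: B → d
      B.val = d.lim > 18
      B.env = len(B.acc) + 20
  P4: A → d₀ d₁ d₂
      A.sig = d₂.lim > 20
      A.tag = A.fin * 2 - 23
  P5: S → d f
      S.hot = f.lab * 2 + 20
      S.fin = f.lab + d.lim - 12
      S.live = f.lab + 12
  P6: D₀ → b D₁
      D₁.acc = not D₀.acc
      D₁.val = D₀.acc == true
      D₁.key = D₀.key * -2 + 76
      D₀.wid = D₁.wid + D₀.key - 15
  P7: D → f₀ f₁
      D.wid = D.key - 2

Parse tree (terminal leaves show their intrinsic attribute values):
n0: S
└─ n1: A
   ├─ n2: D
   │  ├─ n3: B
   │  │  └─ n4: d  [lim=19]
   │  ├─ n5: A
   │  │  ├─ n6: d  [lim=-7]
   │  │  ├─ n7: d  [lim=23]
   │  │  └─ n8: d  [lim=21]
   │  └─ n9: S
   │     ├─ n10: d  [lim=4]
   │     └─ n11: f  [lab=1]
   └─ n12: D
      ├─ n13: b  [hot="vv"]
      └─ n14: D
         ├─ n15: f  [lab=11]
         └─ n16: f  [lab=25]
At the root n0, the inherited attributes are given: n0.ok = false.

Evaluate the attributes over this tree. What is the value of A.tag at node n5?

3

1. n0.ok = false  [given at root]
2. n1.fin = 27  [27]
3. n1.lim = "vp"  ["vp"]
4. n2.acc = false  [false]
5. n2.val = false  [A.fin > 27]
6. n2.key = 16  [len(A.lim) + 14]
7. n3.acc = "vz"  ["vz"]
8. n4.lim = 19  [terminal]
9. n3.val = true  [d.lim > 18]
10. n3.env = 22  [len(B.acc) + 20]
11. n5.fin = 13  [B.env - 9]
12. n5.lim = "zn"  ["zn"]
13. n6.lim = -7  [terminal]
14. n7.lim = 23  [terminal]
15. n8.lim = 21  [terminal]
16. n5.sig = true  [d₂.lim > 20]
17. n5.tag = 3  [A.fin * 2 - 23]
18. n9.ok = false  [false]
19. n10.lim = 4  [terminal]
20. n11.lab = 1  [terminal]
21. n9.hot = 22  [f.lab * 2 + 20]
22. n9.fin = -7  [f.lab + d.lim - 12]
23. n9.live = 13  [f.lab + 12]
24. n2.wid = 10  [10]
25. n12.acc = false  [A.fin > 27]
26. n12.val = false  [A.fin == D₀.wid]
27. n12.key = 29  [A.fin + D₀.wid - 8]
28. n13.hot = "vv"  [terminal]
29. n14.acc = true  [not D₀.acc]
30. n14.val = false  [D₀.acc == true]
31. n14.key = 18  [D₀.key * -2 + 76]
32. n15.lab = 11  [terminal]
33. n16.lab = 25  [terminal]
34. n14.wid = 16  [D.key - 2]
35. n12.wid = 30  [D₁.wid + D₀.key - 15]
36. n1.sig = false  [D₀.wid > 10]
37. n1.tag = -2  [len(A.lim) - 4]
38. n0.hot = 2  [2]
39. n0.fin = 4  [4]
40. n0.live = 26  [A.tag + 28]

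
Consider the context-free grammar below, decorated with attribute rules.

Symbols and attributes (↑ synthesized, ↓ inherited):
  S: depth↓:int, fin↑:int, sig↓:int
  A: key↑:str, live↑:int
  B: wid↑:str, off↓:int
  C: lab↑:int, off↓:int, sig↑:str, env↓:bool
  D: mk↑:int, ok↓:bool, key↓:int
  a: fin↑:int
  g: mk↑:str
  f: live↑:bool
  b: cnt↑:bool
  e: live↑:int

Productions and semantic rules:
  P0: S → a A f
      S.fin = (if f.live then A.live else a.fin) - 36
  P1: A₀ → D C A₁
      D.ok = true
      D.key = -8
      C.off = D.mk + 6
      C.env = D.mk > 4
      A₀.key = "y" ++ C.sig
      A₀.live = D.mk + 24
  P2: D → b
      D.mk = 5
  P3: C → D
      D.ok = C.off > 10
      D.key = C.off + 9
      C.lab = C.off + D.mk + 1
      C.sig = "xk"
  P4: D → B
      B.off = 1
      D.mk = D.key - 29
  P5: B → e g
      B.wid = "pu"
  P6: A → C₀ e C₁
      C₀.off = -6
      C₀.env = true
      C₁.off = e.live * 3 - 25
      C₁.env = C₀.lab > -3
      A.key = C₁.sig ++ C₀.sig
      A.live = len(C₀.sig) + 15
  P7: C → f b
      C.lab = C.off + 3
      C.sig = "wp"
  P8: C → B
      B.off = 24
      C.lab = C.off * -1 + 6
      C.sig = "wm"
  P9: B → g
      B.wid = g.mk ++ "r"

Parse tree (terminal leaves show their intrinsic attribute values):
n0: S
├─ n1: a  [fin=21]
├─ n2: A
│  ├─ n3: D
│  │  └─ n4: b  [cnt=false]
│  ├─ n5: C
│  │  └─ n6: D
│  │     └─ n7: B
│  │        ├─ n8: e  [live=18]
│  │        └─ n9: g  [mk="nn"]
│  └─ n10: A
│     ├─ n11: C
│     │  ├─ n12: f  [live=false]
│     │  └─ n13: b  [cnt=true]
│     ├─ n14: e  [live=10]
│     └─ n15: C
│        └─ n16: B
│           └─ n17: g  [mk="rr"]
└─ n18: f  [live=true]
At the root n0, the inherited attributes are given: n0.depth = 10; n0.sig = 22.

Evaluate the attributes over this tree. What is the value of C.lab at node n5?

3

1. n0.depth = 10  [given at root]
2. n0.sig = 22  [given at root]
3. n1.fin = 21  [terminal]
4. n3.ok = true  [true]
5. n3.key = -8  [-8]
6. n4.cnt = false  [terminal]
7. n3.mk = 5  [5]
8. n5.off = 11  [D.mk + 6]
9. n5.env = true  [D.mk > 4]
10. n6.ok = true  [C.off > 10]
11. n6.key = 20  [C.off + 9]
12. n7.off = 1  [1]
13. n8.live = 18  [terminal]
14. n9.mk = "nn"  [terminal]
15. n7.wid = "pu"  ["pu"]
16. n6.mk = -9  [D.key - 29]
17. n5.lab = 3  [C.off + D.mk + 1]
18. n5.sig = "xk"  ["xk"]
19. n11.off = -6  [-6]
20. n11.env = true  [true]
21. n12.live = false  [terminal]
22. n13.cnt = true  [terminal]
23. n11.lab = -3  [C.off + 3]
24. n11.sig = "wp"  ["wp"]
25. n14.live = 10  [terminal]
26. n15.off = 5  [e.live * 3 - 25]
27. n15.env = false  [C₀.lab > -3]
28. n16.off = 24  [24]
29. n17.mk = "rr"  [terminal]
30. n16.wid = "rrr"  [g.mk ++ "r"]
31. n15.lab = 1  [C.off * -1 + 6]
32. n15.sig = "wm"  ["wm"]
33. n10.key = "wmwp"  [C₁.sig ++ C₀.sig]
34. n10.live = 17  [len(C₀.sig) + 15]
35. n2.key = "yxk"  ["y" ++ C.sig]
36. n2.live = 29  [D.mk + 24]
37. n18.live = true  [terminal]
38. n0.fin = -7  [(if f.live then A.live else a.fin) - 36]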